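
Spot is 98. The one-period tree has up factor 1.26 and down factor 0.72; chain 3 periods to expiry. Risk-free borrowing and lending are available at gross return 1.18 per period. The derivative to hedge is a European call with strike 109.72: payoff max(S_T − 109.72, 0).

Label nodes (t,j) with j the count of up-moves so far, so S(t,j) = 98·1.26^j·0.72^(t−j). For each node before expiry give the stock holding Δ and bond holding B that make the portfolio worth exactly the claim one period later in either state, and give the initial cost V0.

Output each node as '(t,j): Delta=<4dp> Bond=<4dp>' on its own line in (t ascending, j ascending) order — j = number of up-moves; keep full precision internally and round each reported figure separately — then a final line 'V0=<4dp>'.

(0,0): Delta=0.8353 Bond=-48.9296
(1,0): Delta=0.0436 Bond=-1.8770
(1,1): Delta=0.9139 Bond=-67.4517
(2,0): Delta=0.0000 Bond=0.0000
(2,1): Delta=0.0479 Bond=-2.6001
(2,2): Delta=1.0000 Bond=-92.9831
V0=32.9261

The replicating-portfolio and risk-neutral prices coincide; use p* = (1.18−0.72)/(1.26−0.72) = 0.8519 for the latter.
Terminal values V(3,·): V(3,0)=0.0000, V(3,1)=0.0000, V(3,2)=2.3011, V(3,3)=86.3168
(2,0): S=50.8032. Δ = (V_up−V_dn)/(S_up−S_dn) = (0.0000−0.0000)/(64.0120−36.5783) = 0.0000. V = [p*·0.0000 + (1−p*)·0.0000]/1.18 = 0.0000. B = V − Δ·S = 0.0000.
(2,1): S=88.9056. Δ = (V_up−V_dn)/(S_up−S_dn) = (2.3011−0.0000)/(112.0211−64.0120) = 0.0479. V = [p*·2.3011 + (1−p*)·0.0000]/1.18 = 1.6612. B = V − Δ·S = -2.6001.
(2,2): S=155.5848. Δ = (V_up−V_dn)/(S_up−S_dn) = (86.3168−2.3011)/(196.0368−112.0211) = 1.0000. V = [p*·86.3168 + (1−p*)·2.3011]/1.18 = 62.6017. B = V − Δ·S = -92.9831.
(1,0): S=70.5600. Δ = (V_up−V_dn)/(S_up−S_dn) = (1.6612−0.0000)/(88.9056−50.8032) = 0.0436. V = [p*·1.6612 + (1−p*)·0.0000]/1.18 = 1.1992. B = V − Δ·S = -1.8770.
(1,1): S=123.4800. Δ = (V_up−V_dn)/(S_up−S_dn) = (62.6017−1.6612)/(155.5848−88.9056) = 0.9139. V = [p*·62.6017 + (1−p*)·1.6612]/1.18 = 45.4013. B = V − Δ·S = -67.4517.
(0,0): S=98.0000. Δ = (V_up−V_dn)/(S_up−S_dn) = (45.4013−1.1992)/(123.4800−70.5600) = 0.8353. V = [p*·45.4013 + (1−p*)·1.1992]/1.18 = 32.9261. B = V − Δ·S = -48.9296.
The time-0 hedge costs 32.9261, which is the no-arbitrage price.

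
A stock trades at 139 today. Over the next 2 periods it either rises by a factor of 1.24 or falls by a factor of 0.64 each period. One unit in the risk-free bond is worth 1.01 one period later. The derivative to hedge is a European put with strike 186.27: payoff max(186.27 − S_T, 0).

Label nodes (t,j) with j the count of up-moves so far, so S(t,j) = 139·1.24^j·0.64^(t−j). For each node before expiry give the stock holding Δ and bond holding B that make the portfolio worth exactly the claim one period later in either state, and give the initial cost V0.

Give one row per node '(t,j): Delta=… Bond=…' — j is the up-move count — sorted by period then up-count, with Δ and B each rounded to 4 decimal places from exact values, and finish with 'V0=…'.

Since d<R<u, set p* = (R−d)/(u−d) = 0.6167; price each node as the discounted p*-expectation of its children.
Payoff layer (t=2): V(2,0)=129.3356, V(2,1)=75.9596, V(2,2)=0.0000
(1,0): S=88.9600. Δ = (V_up−V_dn)/(S_up−S_dn) = (75.9596−129.3356)/(110.3104−56.9344) = -1.0000. V = [p*·75.9596 + (1−p*)·129.3356]/1.01 = 95.4657. B = V − Δ·S = 184.4257.
(1,1): S=172.3600. Δ = (V_up−V_dn)/(S_up−S_dn) = (0.0000−75.9596)/(213.7264−110.3104) = -0.7345. V = [p*·0.0000 + (1−p*)·75.9596]/1.01 = 28.8296. B = V − Δ·S = 155.4289.
(0,0): S=139.0000. Δ = (V_up−V_dn)/(S_up−S_dn) = (28.8296−95.4657)/(172.3600−88.9600) = -0.7990. V = [p*·28.8296 + (1−p*)·95.4657]/1.01 = 53.8351. B = V − Δ·S = 164.8954.
The time-0 hedge costs 53.8351, which is the no-arbitrage price.

(0,0): Delta=-0.7990 Bond=164.8954
(1,0): Delta=-1.0000 Bond=184.4257
(1,1): Delta=-0.7345 Bond=155.4289
V0=53.8351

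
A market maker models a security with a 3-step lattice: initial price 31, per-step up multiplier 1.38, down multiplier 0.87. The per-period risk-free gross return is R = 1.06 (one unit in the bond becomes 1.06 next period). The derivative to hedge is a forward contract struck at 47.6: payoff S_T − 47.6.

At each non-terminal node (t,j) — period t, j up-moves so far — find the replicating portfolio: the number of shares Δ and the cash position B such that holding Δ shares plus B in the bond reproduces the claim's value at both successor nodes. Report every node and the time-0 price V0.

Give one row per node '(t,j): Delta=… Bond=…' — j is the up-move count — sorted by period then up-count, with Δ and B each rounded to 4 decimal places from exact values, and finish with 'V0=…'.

(0,0): Delta=1.0000 Bond=-39.9659
(1,0): Delta=1.0000 Bond=-42.3638
(1,1): Delta=1.0000 Bond=-42.3638
(2,0): Delta=1.0000 Bond=-44.9057
(2,1): Delta=1.0000 Bond=-44.9057
(2,2): Delta=1.0000 Bond=-44.9057
V0=-8.9659

Risk-neutral probability p* = (R−d)/(u−d) = (1.06−0.87)/(1.38−0.87) = 0.3725.
Terminal payoffs: V(3,0)=-27.1864, V(3,1)=-15.2198, V(3,2)=3.7617, V(3,3)=33.8702
  t=2,j=0: stock 23.4639 → up 32.3802 (V=-15.2198), down 20.4136 (V=-27.1864). Price -21.4418; hedge Δ=1.0000, bond B=-44.9057.
  t=2,j=1: stock 37.2186 → up 51.3617 (V=3.7617), down 32.3802 (V=-15.2198). Price -7.6871; hedge Δ=1.0000, bond B=-44.9057.
  t=2,j=2: stock 59.0364 → up 81.4702 (V=33.8702), down 51.3617 (V=3.7617). Price 14.1307; hedge Δ=1.0000, bond B=-44.9057.
  t=1,j=0: stock 26.9700 → up 37.2186 (V=-7.6871), down 23.4639 (V=-21.4418). Price -15.3938; hedge Δ=1.0000, bond B=-42.3638.
  t=1,j=1: stock 42.7800 → up 59.0364 (V=14.1307), down 37.2186 (V=-7.6871). Price 0.4162; hedge Δ=1.0000, bond B=-42.3638.
  t=0,j=0: stock 31.0000 → up 42.7800 (V=0.4162), down 26.9700 (V=-15.3938). Price -8.9659; hedge Δ=1.0000, bond B=-39.9659.
Self-financing check: at every node Δ·S+B equals the discounted successor values.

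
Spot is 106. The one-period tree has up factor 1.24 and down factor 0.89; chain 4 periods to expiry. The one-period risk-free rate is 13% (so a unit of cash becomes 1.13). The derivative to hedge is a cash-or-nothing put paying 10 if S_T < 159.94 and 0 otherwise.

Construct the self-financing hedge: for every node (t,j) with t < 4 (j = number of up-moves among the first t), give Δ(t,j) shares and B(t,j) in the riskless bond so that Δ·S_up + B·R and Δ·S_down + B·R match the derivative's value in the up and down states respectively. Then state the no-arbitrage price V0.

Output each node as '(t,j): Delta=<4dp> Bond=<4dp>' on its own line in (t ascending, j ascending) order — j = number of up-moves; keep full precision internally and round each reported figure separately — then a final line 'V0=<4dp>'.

(0,0): Delta=-0.0828 Bond=11.0699
(1,0): Delta=-0.1115 Bond=15.2170
(1,1): Delta=-0.0734 Bond=11.2677
(2,0): Delta=0.0000 Bond=7.8315
(2,1): Delta=-0.1482 Bond=21.4870
(2,2): Delta=-0.0488 Bond=8.7201
(3,0): Delta=0.0000 Bond=8.8496
(3,1): Delta=0.0000 Bond=8.8496
(3,2): Delta=-0.1970 Bond=31.3527
(3,3): Delta=0.0000 Bond=0.0000
V0=2.2912

Since d<R<u, set p* = (R−d)/(u−d) = 0.6857; price each node as the discounted p*-expectation of its children.
Payoff layer (t=4): V(4,0)=10.0000, V(4,1)=10.0000, V(4,2)=10.0000, V(4,3)=0.0000, V(4,4)=0.0000
(3,0): S=74.7267. Δ = (V_up−V_dn)/(S_up−S_dn) = (10.0000−10.0000)/(92.6611−66.5068) = 0.0000. V = [p*·10.0000 + (1−p*)·10.0000]/1.13 = 8.8496. B = V − Δ·S = 8.8496.
(3,1): S=104.1136. Δ = (V_up−V_dn)/(S_up−S_dn) = (10.0000−10.0000)/(129.1009−92.6611) = 0.0000. V = [p*·10.0000 + (1−p*)·10.0000]/1.13 = 8.8496. B = V − Δ·S = 8.8496.
(3,2): S=145.0572. Δ = (V_up−V_dn)/(S_up−S_dn) = (0.0000−10.0000)/(179.8709−129.1009) = -0.1970. V = [p*·0.0000 + (1−p*)·10.0000]/1.13 = 2.7813. B = V − Δ·S = 31.3527.
(3,3): S=202.1021. Δ = (V_up−V_dn)/(S_up−S_dn) = (0.0000−0.0000)/(250.6067−179.8709) = 0.0000. V = [p*·0.0000 + (1−p*)·0.0000]/1.13 = 0.0000. B = V − Δ·S = 0.0000.
(2,0): S=83.9626. Δ = (V_up−V_dn)/(S_up−S_dn) = (8.8496−8.8496)/(104.1136−74.7267) = 0.0000. V = [p*·8.8496 + (1−p*)·8.8496]/1.13 = 7.8315. B = V − Δ·S = 7.8315.
(2,1): S=116.9816. Δ = (V_up−V_dn)/(S_up−S_dn) = (2.7813−8.8496)/(145.0572−104.1136) = -0.1482. V = [p*·2.7813 + (1−p*)·8.8496]/1.13 = 4.1491. B = V − Δ·S = 21.4870.
(2,2): S=162.9856. Δ = (V_up−V_dn)/(S_up−S_dn) = (0.0000−2.7813)/(202.1021−145.0572) = -0.0488. V = [p*·0.0000 + (1−p*)·2.7813]/1.13 = 0.7736. B = V − Δ·S = 8.7201.
(1,0): S=94.3400. Δ = (V_up−V_dn)/(S_up−S_dn) = (4.1491−7.8315)/(116.9816−83.9626) = -0.1115. V = [p*·4.1491 + (1−p*)·7.8315]/1.13 = 4.6959. B = V − Δ·S = 15.2170.
(1,1): S=131.4400. Δ = (V_up−V_dn)/(S_up−S_dn) = (0.7736−4.1491)/(162.9856−116.9816) = -0.0734. V = [p*·0.7736 + (1−p*)·4.1491]/1.13 = 1.6234. B = V − Δ·S = 11.2677.
(0,0): S=106.0000. Δ = (V_up−V_dn)/(S_up−S_dn) = (1.6234−4.6959)/(131.4400−94.3400) = -0.0828. V = [p*·1.6234 + (1−p*)·4.6959]/1.13 = 2.2912. B = V − Δ·S = 11.0699.
Root portfolio cost Δ·106+B reproduces V0=2.2912.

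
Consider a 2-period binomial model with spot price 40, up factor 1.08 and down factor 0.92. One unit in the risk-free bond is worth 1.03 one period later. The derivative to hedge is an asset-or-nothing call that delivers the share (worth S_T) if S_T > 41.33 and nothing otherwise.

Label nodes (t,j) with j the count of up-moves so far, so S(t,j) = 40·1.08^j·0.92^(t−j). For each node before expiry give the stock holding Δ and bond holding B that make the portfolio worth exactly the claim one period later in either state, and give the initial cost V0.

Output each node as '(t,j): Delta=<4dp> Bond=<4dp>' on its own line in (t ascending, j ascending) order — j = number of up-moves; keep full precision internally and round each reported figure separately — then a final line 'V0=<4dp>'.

Risk-neutral probability p* = (R−d)/(u−d) = (1.03−0.92)/(1.08−0.92) = 0.6875.
At expiry t=2: V(2,0)=0.0000, V(2,1)=0.0000, V(2,2)=46.6560
  t=1,j=0: stock 36.8000 → up 39.7440 (V=0.0000), down 33.8560 (V=0.0000). Price 0.0000; hedge Δ=0.0000, bond B=0.0000.
  t=1,j=1: stock 43.2000 → up 46.6560 (V=46.6560), down 39.7440 (V=0.0000). Price 31.1417; hedge Δ=6.7500, bond B=-260.4583.
  t=0,j=0: stock 40.0000 → up 43.2000 (V=31.1417), down 36.8000 (V=0.0000). Price 20.7864; hedge Δ=4.8659, bond B=-173.8496.
Root portfolio cost Δ·40+B reproduces V0=20.7864.

(0,0): Delta=4.8659 Bond=-173.8496
(1,0): Delta=0.0000 Bond=0.0000
(1,1): Delta=6.7500 Bond=-260.4583
V0=20.7864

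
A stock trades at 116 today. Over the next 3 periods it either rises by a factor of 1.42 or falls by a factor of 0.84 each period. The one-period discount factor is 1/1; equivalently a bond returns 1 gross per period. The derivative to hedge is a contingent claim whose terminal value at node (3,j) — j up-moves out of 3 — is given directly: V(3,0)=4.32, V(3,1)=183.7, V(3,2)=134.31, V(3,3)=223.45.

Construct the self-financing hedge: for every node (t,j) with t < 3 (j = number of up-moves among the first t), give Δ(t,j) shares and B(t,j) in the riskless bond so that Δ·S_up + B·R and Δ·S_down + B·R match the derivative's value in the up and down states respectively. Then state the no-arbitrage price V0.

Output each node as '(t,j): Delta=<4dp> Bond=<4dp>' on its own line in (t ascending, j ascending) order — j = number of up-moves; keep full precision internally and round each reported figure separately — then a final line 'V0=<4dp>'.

Risk-neutral probability p* = (R−d)/(u−d) = (1−0.84)/(1.42−0.84) = 0.2759.
Payoff layer (t=3): V(3,0)=4.3200, V(3,1)=183.7000, V(3,2)=134.3100, V(3,3)=223.4500
Node (2,0) S=81.8496: V=(p*·183.7000+(1−p*)·4.3200)/1=53.8041; Δ=(183.7000−4.3200)/(116.2264−68.7537)=3.7786; B=V−Δ·S=-255.4717
Node (2,1) S=138.3648: V=(p*·134.3100+(1−p*)·183.7000)/1=170.0752; Δ=(134.3100−183.7000)/(196.4780−116.2264)=-0.6154; B=V−Δ·S=255.2303
Node (2,2) S=233.9024: V=(p*·223.4500+(1−p*)·134.3100)/1=158.9003; Δ=(223.4500−134.3100)/(332.1414−196.4780)=0.6571; B=V−Δ·S=5.2107
Node (1,0) S=97.4400: V=(p*·170.0752+(1−p*)·53.8041)/1=85.8789; Δ=(170.0752−53.8041)/(138.3648−81.8496)=2.0573; B=V−Δ·S=-114.5884
Node (1,1) S=164.7200: V=(p*·158.9003+(1−p*)·170.0752)/1=166.9925; Δ=(158.9003−170.0752)/(233.9024−138.3648)=-0.1170; B=V−Δ·S=186.2594
Node (0,0) S=116.0000: V=(p*·166.9925+(1−p*)·85.8789)/1=108.2551; Δ=(166.9925−85.8789)/(164.7200−97.4400)=1.2056; B=V−Δ·S=-31.5959
The time-0 hedge costs 108.2551, which is the no-arbitrage price.

(0,0): Delta=1.2056 Bond=-31.5959
(1,0): Delta=2.0573 Bond=-114.5884
(1,1): Delta=-0.1170 Bond=186.2594
(2,0): Delta=3.7786 Bond=-255.4717
(2,1): Delta=-0.6154 Bond=255.2303
(2,2): Delta=0.6571 Bond=5.2107
V0=108.2551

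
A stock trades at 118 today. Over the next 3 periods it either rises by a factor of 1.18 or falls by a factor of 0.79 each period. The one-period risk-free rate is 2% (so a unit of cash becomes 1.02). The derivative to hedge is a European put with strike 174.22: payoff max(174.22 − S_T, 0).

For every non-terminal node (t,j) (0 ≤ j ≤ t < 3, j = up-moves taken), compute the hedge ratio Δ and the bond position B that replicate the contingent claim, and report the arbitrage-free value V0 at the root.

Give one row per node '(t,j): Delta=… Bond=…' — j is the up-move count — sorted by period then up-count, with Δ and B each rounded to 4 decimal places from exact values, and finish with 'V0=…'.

(0,0): Delta=-0.8572 Bond=151.1210
(1,0): Delta=-1.0000 Bond=167.4548
(1,1): Delta=-0.7907 Bond=144.8834
(2,0): Delta=-1.0000 Bond=170.8039
(2,1): Delta=-1.0000 Bond=170.8039
(2,2): Delta=-0.6932 Bond=131.7651
V0=49.9709

No-arbitrage ⇒ martingale measure with p* = (R−d)/(u−d) = 0.5897.
At expiry t=3: V(3,0)=116.0414, V(3,1)=87.3203, V(3,2)=44.4205, V(3,3)=0.0000
(2,0): S=73.6438. Δ = (V_up−V_dn)/(S_up−S_dn) = (87.3203−116.0414)/(86.8997−58.1786) = -1.0000. V = [p*·87.3203 + (1−p*)·116.0414]/1.02 = 97.1601. B = V − Δ·S = 170.8039.
(2,1): S=109.9996. Δ = (V_up−V_dn)/(S_up−S_dn) = (44.4205−87.3203)/(129.7995−86.8997) = -1.0000. V = [p*·44.4205 + (1−p*)·87.3203]/1.02 = 60.8043. B = V − Δ·S = 170.8039.
(2,2): S=164.3032. Δ = (V_up−V_dn)/(S_up−S_dn) = (0.0000−44.4205)/(193.8778−129.7995) = -0.6932. V = [p*·0.0000 + (1−p*)·44.4205]/1.02 = 17.8665. B = V − Δ·S = 131.7651.
(1,0): S=93.2200. Δ = (V_up−V_dn)/(S_up−S_dn) = (60.8043−97.1601)/(109.9996−73.6438) = -1.0000. V = [p*·60.8043 + (1−p*)·97.1601]/1.02 = 74.2348. B = V − Δ·S = 167.4548.
(1,1): S=139.2400. Δ = (V_up−V_dn)/(S_up−S_dn) = (17.8665−60.8043)/(164.3032−109.9996) = -0.7907. V = [p*·17.8665 + (1−p*)·60.8043]/1.02 = 34.7863. B = V − Δ·S = 144.8834.
(0,0): S=118.0000. Δ = (V_up−V_dn)/(S_up−S_dn) = (34.7863−74.2348)/(139.2400−93.2200) = -0.8572. V = [p*·34.7863 + (1−p*)·74.2348]/1.02 = 49.9709. B = V − Δ·S = 151.1210.
Self-financing check: at every node Δ·S+B equals the discounted successor values.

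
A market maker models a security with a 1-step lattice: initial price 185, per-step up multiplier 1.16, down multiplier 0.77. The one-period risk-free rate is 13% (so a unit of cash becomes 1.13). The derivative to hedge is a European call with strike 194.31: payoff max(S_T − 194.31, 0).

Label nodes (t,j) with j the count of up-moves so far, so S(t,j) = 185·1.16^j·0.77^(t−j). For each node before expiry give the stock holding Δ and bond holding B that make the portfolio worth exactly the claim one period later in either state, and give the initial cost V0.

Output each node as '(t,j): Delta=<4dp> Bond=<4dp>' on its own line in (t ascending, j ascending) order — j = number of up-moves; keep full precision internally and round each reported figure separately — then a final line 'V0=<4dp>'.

Since d<R<u, set p* = (R−d)/(u−d) = 0.9231; price each node as the discounted p*-expectation of its children.
At expiry t=1: V(1,0)=0.0000, V(1,1)=20.2900
  t=0,j=0: stock 185.0000 → up 214.6000 (V=20.2900), down 142.4500 (V=0.0000). Price 16.5745; hedge Δ=0.2812, bond B=-35.4511.
The time-0 hedge costs 16.5745, which is the no-arbitrage price.

(0,0): Delta=0.2812 Bond=-35.4511
V0=16.5745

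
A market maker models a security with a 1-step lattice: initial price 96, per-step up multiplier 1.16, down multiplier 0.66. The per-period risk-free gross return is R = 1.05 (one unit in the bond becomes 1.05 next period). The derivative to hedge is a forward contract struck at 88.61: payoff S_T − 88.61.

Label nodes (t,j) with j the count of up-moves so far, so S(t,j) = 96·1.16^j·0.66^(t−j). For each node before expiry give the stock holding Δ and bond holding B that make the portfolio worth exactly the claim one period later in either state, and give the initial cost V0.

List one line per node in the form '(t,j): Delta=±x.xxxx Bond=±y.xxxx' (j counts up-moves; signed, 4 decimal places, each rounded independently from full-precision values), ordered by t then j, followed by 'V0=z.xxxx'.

No-arbitrage ⇒ martingale measure with p* = (R−d)/(u−d) = 0.7800.
Payoff layer (t=1): V(1,0)=-25.2500, V(1,1)=22.7500
  t=0,j=0: stock 96.0000 → up 111.3600 (V=22.7500), down 63.3600 (V=-25.2500). Price 11.6095; hedge Δ=1.0000, bond B=-84.3905.
Each (Δ,B) replicates both successor values, so the strategy is self-financing and V0 is arbitrage-free.

(0,0): Delta=1.0000 Bond=-84.3905
V0=11.6095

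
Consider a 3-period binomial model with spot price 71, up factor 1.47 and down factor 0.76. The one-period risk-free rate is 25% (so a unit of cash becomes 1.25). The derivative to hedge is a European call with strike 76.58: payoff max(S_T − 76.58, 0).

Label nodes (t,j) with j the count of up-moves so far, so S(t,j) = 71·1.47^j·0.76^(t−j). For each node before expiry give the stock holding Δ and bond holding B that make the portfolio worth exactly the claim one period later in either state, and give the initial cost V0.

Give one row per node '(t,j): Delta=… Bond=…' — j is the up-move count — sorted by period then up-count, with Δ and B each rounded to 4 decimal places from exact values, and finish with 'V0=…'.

(0,0): Delta=0.8760 Bond=-28.0562
(1,0): Delta=0.5768 Bond=-18.9223
(1,1): Delta=0.9455 Bond=-42.3203
(2,0): Delta=0.0000 Bond=0.0000
(2,1): Delta=0.7106 Bond=-34.2725
(2,2): Delta=1.0000 Bond=-61.2640
V0=34.1414

The replicating-portfolio and risk-neutral prices coincide; use p* = (1.25−0.76)/(1.47−0.76) = 0.6901 for the latter.
Payoff layer (t=3): V(3,0)=0.0000, V(3,1)=0.0000, V(3,2)=40.0222, V(3,3)=148.9531
(2,0): S=41.0096. Δ = (V_up−V_dn)/(S_up−S_dn) = (0.0000−0.0000)/(60.2841−31.1673) = 0.0000. V = [p*·0.0000 + (1−p*)·0.0000]/1.25 = 0.0000. B = V − Δ·S = 0.0000.
(2,1): S=79.3212. Δ = (V_up−V_dn)/(S_up−S_dn) = (40.0222−0.0000)/(116.6022−60.2841) = 0.7106. V = [p*·40.0222 + (1−p*)·0.0000]/1.25 = 22.0967. B = V − Δ·S = -34.2725.
(2,2): S=153.4239. Δ = (V_up−V_dn)/(S_up−S_dn) = (148.9531−40.0222)/(225.5331−116.6022) = 1.0000. V = [p*·148.9531 + (1−p*)·40.0222]/1.25 = 92.1599. B = V − Δ·S = -61.2640.
(1,0): S=53.9600. Δ = (V_up−V_dn)/(S_up−S_dn) = (22.0967−0.0000)/(79.3212−41.0096) = 0.5768. V = [p*·22.0967 + (1−p*)·0.0000]/1.25 = 12.1999. B = V − Δ·S = -18.9223.
(1,1): S=104.3700. Δ = (V_up−V_dn)/(S_up−S_dn) = (92.1599−22.0967)/(153.4239−79.3212) = 0.9455. V = [p*·92.1599 + (1−p*)·22.0967]/1.25 = 56.3602. B = V − Δ·S = -42.3203.
(0,0): S=71.0000. Δ = (V_up−V_dn)/(S_up−S_dn) = (56.3602−12.1999)/(104.3700−53.9600) = 0.8760. V = [p*·56.3602 + (1−p*)·12.1999]/1.25 = 34.1414. B = V − Δ·S = -28.0562.
Each (Δ,B) replicates both successor values, so the strategy is self-financing and V0 is arbitrage-free.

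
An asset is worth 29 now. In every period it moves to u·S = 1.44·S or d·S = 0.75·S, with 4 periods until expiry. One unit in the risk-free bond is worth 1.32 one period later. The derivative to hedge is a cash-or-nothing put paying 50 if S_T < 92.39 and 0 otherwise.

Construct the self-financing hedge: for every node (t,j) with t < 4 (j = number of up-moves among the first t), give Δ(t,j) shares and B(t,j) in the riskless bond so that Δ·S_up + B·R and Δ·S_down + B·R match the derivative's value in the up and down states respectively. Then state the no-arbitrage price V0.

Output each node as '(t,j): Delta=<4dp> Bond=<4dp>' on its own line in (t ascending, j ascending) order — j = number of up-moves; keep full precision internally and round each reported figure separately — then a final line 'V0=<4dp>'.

(0,0): Delta=-0.6125 Bond=26.5610
(1,0): Delta=0.0000 Bond=21.7394
(1,1): Delta=-0.6796 Bond=37.8649
(2,0): Delta=0.0000 Bond=28.6961
(2,1): Delta=0.0000 Bond=28.6961
(2,2): Delta=-0.7541 Bond=54.4628
(3,0): Delta=0.0000 Bond=37.8788
(3,1): Delta=0.0000 Bond=37.8788
(3,2): Delta=0.0000 Bond=37.8788
(3,3): Delta=-0.8368 Bond=79.0514
V0=8.7996

Risk-neutral probability p* = (R−d)/(u−d) = (1.32−0.75)/(1.44−0.75) = 0.8261.
At expiry t=4: V(4,0)=50.0000, V(4,1)=50.0000, V(4,2)=50.0000, V(4,3)=50.0000, V(4,4)=0.0000
  t=3,j=0: stock 12.2344 → up 17.6175 (V=50.0000), down 9.1758 (V=50.0000). Price 37.8788; hedge Δ=0.0000, bond B=37.8788.
  t=3,j=1: stock 23.4900 → up 33.8256 (V=50.0000), down 17.6175 (V=50.0000). Price 37.8788; hedge Δ=0.0000, bond B=37.8788.
  t=3,j=2: stock 45.1008 → up 64.9452 (V=50.0000), down 33.8256 (V=50.0000). Price 37.8788; hedge Δ=0.0000, bond B=37.8788.
  t=3,j=3: stock 86.5935 → up 124.6947 (V=0.0000), down 64.9452 (V=50.0000). Price 6.5876; hedge Δ=-0.8368, bond B=79.0514.
  t=2,j=0: stock 16.3125 → up 23.4900 (V=37.8788), down 12.2344 (V=37.8788). Price 28.6961; hedge Δ=0.0000, bond B=28.6961.
  t=2,j=1: stock 31.3200 → up 45.1008 (V=37.8788), down 23.4900 (V=37.8788). Price 28.6961; hedge Δ=0.0000, bond B=28.6961.
  t=2,j=2: stock 60.1344 → up 86.5935 (V=6.5876), down 45.1008 (V=37.8788). Price 9.1133; hedge Δ=-0.7541, bond B=54.4628.
  t=1,j=0: stock 21.7500 → up 31.3200 (V=28.6961), down 16.3125 (V=28.6961). Price 21.7394; hedge Δ=0.0000, bond B=21.7394.
  t=1,j=1: stock 41.7600 → up 60.1344 (V=9.1133), down 31.3200 (V=28.6961). Price 9.4841; hedge Δ=-0.6796, bond B=37.8649.
  t=0,j=0: stock 29.0000 → up 41.7600 (V=9.4841), down 21.7500 (V=21.7394). Price 8.7996; hedge Δ=-0.6125, bond B=26.5610.
Check: Δ(0,0)·S0 + B(0,0) = 8.7996 = V0.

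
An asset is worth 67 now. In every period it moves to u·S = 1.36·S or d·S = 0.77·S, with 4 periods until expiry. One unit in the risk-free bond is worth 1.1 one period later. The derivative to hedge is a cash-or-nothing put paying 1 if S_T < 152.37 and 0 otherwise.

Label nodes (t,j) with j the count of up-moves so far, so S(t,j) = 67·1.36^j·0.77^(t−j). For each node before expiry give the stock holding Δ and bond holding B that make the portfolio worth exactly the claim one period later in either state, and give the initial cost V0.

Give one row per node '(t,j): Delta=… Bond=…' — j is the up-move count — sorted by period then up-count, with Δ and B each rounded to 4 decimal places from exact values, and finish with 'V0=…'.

No-arbitrage ⇒ martingale measure with p* = (R−d)/(u−d) = 0.5593.
Payoff layer (t=4): V(4,0)=1.0000, V(4,1)=1.0000, V(4,2)=1.0000, V(4,3)=1.0000, V(4,4)=0.0000
  t=3,j=0: stock 30.5877 → up 41.5993 (V=1.0000), down 23.5525 (V=1.0000). Price 0.9091; hedge Δ=0.0000, bond B=0.9091.
  t=3,j=1: stock 54.0250 → up 73.4741 (V=1.0000), down 41.5993 (V=1.0000). Price 0.9091; hedge Δ=0.0000, bond B=0.9091.
  t=3,j=2: stock 95.4209 → up 129.7724 (V=1.0000), down 73.4741 (V=1.0000). Price 0.9091; hedge Δ=0.0000, bond B=0.9091.
  t=3,j=3: stock 168.5356 → up 229.2084 (V=0.0000), down 129.7724 (V=1.0000). Price 0.4006; hedge Δ=-0.0101, bond B=2.0955.
  t=2,j=0: stock 39.7243 → up 54.0250 (V=0.9091), down 30.5877 (V=0.9091). Price 0.8264; hedge Δ=0.0000, bond B=0.8264.
  t=2,j=1: stock 70.1624 → up 95.4209 (V=0.9091), down 54.0250 (V=0.9091). Price 0.8264; hedge Δ=0.0000, bond B=0.8264.
  t=2,j=2: stock 123.9232 → up 168.5356 (V=0.4006), down 95.4209 (V=0.9091). Price 0.5679; hedge Δ=-0.0070, bond B=1.4297.
  t=1,j=0: stock 51.5900 → up 70.1624 (V=0.8264), down 39.7243 (V=0.8264). Price 0.7513; hedge Δ=0.0000, bond B=0.7513.
  t=1,j=1: stock 91.1200 → up 123.9232 (V=0.5679), down 70.1624 (V=0.8264). Price 0.6199; hedge Δ=-0.0048, bond B=1.0581.
  t=0,j=0: stock 67.0000 → up 91.1200 (V=0.6199), down 51.5900 (V=0.7513). Price 0.6162; hedge Δ=-0.0033, bond B=0.8390.
The time-0 hedge costs 0.6162, which is the no-arbitrage price.

(0,0): Delta=-0.0033 Bond=0.8390
(1,0): Delta=0.0000 Bond=0.7513
(1,1): Delta=-0.0048 Bond=1.0581
(2,0): Delta=0.0000 Bond=0.8264
(2,1): Delta=0.0000 Bond=0.8264
(2,2): Delta=-0.0070 Bond=1.4297
(3,0): Delta=0.0000 Bond=0.9091
(3,1): Delta=0.0000 Bond=0.9091
(3,2): Delta=0.0000 Bond=0.9091
(3,3): Delta=-0.0101 Bond=2.0955
V0=0.6162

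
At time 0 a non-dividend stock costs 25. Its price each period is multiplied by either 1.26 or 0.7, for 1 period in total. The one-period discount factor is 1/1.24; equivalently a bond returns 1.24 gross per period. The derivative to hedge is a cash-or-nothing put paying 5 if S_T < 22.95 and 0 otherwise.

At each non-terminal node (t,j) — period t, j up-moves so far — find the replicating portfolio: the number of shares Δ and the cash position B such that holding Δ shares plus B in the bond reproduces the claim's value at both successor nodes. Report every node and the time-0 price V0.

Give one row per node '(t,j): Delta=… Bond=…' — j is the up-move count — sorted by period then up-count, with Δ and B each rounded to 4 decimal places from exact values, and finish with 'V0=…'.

(0,0): Delta=-0.3571 Bond=9.0726
V0=0.1440

Risk-neutral probability p* = (R−d)/(u−d) = (1.24−0.7)/(1.26−0.7) = 0.9643.
At expiry t=1: V(1,0)=5.0000, V(1,1)=0.0000
  t=0,j=0: stock 25.0000 → up 31.5000 (V=0.0000), down 17.5000 (V=5.0000). Price 0.1440; hedge Δ=-0.3571, bond B=9.0726.
Check: Δ(0,0)·S0 + B(0,0) = 0.1440 = V0.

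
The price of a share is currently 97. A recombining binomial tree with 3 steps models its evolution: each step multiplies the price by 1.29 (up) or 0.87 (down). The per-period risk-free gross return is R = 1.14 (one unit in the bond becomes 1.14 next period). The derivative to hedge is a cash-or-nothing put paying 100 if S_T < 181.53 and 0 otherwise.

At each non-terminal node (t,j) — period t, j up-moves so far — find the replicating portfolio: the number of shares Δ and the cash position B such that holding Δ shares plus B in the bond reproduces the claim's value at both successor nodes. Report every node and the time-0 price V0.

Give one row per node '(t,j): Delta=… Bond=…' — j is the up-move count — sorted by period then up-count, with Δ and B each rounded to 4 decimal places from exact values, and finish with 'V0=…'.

(0,0): Delta=-0.7805 Bond=125.2781
(1,0): Delta=0.0000 Bond=76.9468
(1,1): Delta=-1.0730 Bond=179.4116
(2,0): Delta=0.0000 Bond=87.7193
(2,1): Delta=0.0000 Bond=87.7193
(2,2): Delta=-1.4750 Bond=269.4236
V0=49.5651

No-arbitrage ⇒ martingale measure with p* = (R−d)/(u−d) = 0.6429.
Payoff layer (t=3): V(3,0)=100.0000, V(3,1)=100.0000, V(3,2)=100.0000, V(3,3)=0.0000
  t=2,j=0: stock 73.4193 → up 94.7109 (V=100.0000), down 63.8748 (V=100.0000). Price 87.7193; hedge Δ=0.0000, bond B=87.7193.
  t=2,j=1: stock 108.8631 → up 140.4334 (V=100.0000), down 94.7109 (V=100.0000). Price 87.7193; hedge Δ=0.0000, bond B=87.7193.
  t=2,j=2: stock 161.4177 → up 208.2288 (V=0.0000), down 140.4334 (V=100.0000). Price 31.3283; hedge Δ=-1.4750, bond B=269.4236.
  t=1,j=0: stock 84.3900 → up 108.8631 (V=87.7193), down 73.4193 (V=87.7193). Price 76.9468; hedge Δ=0.0000, bond B=76.9468.
  t=1,j=1: stock 125.1300 → up 161.4177 (V=31.3283), down 108.8631 (V=87.7193). Price 45.1473; hedge Δ=-1.0730, bond B=179.4116.
  t=0,j=0: stock 97.0000 → up 125.1300 (V=45.1473), down 84.3900 (V=76.9468). Price 49.5651; hedge Δ=-0.7805, bond B=125.2781.
Each (Δ,B) replicates both successor values, so the strategy is self-financing and V0 is arbitrage-free.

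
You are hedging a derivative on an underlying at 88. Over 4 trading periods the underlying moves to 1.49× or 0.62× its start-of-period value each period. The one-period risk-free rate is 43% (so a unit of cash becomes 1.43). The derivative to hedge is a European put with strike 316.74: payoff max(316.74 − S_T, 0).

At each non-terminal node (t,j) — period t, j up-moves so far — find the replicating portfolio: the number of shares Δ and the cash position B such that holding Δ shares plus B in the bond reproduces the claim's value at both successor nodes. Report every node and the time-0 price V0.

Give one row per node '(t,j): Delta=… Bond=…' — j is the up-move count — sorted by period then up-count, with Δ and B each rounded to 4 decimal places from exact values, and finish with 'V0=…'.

(0,0): Delta=-0.5782 Bond=59.6540
(1,0): Delta=-1.0000 Bond=108.3165
(1,1): Delta=-0.5652 Bond=83.6007
(2,0): Delta=-1.0000 Bond=154.8927
(2,1): Delta=-1.0000 Bond=154.8927
(2,2): Delta=-0.5518 Bond=116.9310
(3,0): Delta=-1.0000 Bond=221.4965
(3,1): Delta=-1.0000 Bond=221.4965
(3,2): Delta=-1.0000 Bond=221.4965
(3,3): Delta=-0.5380 Bond=163.1902
V0=8.7690

Since d<R<u, set p* = (R−d)/(u−d) = 0.9310; price each node as the discounted p*-expectation of its children.
At expiry t=4: V(4,0)=303.7368, V(4,1)=285.4904, V(4,2)=241.6402, V(4,3)=136.2583, V(4,4)=0.0000
  t=3,j=0: stock 20.9729 → up 31.2496 (V=285.4904), down 13.0032 (V=303.7368). Price 200.5236; hedge Δ=-1.0000, bond B=221.4965.
  t=3,j=1: stock 50.4025 → up 75.0998 (V=241.6402), down 31.2496 (V=285.4904). Price 171.0940; hedge Δ=-1.0000, bond B=221.4965.
  t=3,j=2: stock 121.1287 → up 180.4817 (V=136.2583), down 75.0998 (V=241.6402). Price 100.3678; hedge Δ=-1.0000, bond B=221.4965.
  t=3,j=3: stock 291.0995 → up 433.7383 (V=0.0000), down 180.4817 (V=136.2583). Price 6.5714; hedge Δ=-0.5380, bond B=163.1902.
  t=2,j=0: stock 33.8272 → up 50.4025 (V=171.0940), down 20.9729 (V=200.5236). Price 121.0655; hedge Δ=-1.0000, bond B=154.8927.
  t=2,j=1: stock 81.2944 → up 121.1287 (V=100.3678), down 50.4025 (V=171.0940). Price 73.5983; hedge Δ=-1.0000, bond B=154.8927.
  t=2,j=2: stock 195.3688 → up 291.0995 (V=6.5714), down 121.1287 (V=100.3678). Price 9.1190; hedge Δ=-0.5518, bond B=116.9310.
  t=1,j=0: stock 54.5600 → up 81.2944 (V=73.5983), down 33.8272 (V=121.0655). Price 53.7565; hedge Δ=-1.0000, bond B=108.3165.
  t=1,j=1: stock 131.1200 → up 195.3688 (V=9.1190), down 81.2944 (V=73.5983). Price 9.4866; hedge Δ=-0.5652, bond B=83.6007.
  t=0,j=0: stock 88.0000 → up 131.1200 (V=9.4866), down 54.5600 (V=53.7565). Price 8.7690; hedge Δ=-0.5782, bond B=59.6540.
Root portfolio cost Δ·88+B reproduces V0=8.7690.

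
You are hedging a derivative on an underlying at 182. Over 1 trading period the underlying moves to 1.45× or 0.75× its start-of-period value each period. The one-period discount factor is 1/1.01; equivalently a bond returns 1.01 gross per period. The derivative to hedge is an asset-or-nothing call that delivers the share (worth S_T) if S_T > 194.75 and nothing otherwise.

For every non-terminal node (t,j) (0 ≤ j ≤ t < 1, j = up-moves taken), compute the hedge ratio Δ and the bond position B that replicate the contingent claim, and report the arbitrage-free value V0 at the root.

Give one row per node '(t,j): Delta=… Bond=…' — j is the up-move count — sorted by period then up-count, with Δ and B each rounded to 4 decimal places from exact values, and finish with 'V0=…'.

(0,0): Delta=2.0714 Bond=-279.9505
V0=97.0495

Under the risk-neutral measure, an up-move has probability p* = (R−d)/(u−d) = 0.3714 and values discount at R = 1.01.
Payoff layer (t=1): V(1,0)=0.0000, V(1,1)=263.9000
Node (0,0) S=182.0000: V=(p*·263.9000+(1−p*)·0.0000)/1.01=97.0495; Δ=(263.9000−0.0000)/(263.9000−136.5000)=2.0714; B=V−Δ·S=-279.9505
Self-financing check: at every node Δ·S+B equals the discounted successor values.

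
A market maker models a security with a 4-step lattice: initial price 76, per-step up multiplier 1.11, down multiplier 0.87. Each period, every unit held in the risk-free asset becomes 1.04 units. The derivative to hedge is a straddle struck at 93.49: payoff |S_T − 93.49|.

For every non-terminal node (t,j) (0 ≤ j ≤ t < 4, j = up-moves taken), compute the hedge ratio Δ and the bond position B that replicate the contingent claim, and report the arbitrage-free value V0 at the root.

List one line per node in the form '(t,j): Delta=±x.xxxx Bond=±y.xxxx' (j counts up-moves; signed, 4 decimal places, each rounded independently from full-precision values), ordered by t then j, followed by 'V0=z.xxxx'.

No-arbitrage ⇒ martingale measure with p* = (R−d)/(u−d) = 0.7083.
Payoff layer (t=4): V(4,0)=49.9498, V(4,1)=37.9387, V(4,2)=22.6142, V(4,3)=3.0622, V(4,4)=21.8834
  t=3,j=0: stock 50.0462 → up 55.5513 (V=37.9387), down 43.5402 (V=49.9498). Price 39.8480; hedge Δ=-1.0000, bond B=89.8942.
  t=3,j=1: stock 63.8521 → up 70.8758 (V=22.6142), down 55.5513 (V=37.9387). Price 26.0421; hedge Δ=-1.0000, bond B=89.8942.
  t=3,j=2: stock 81.4665 → up 90.4278 (V=3.0622), down 70.8758 (V=22.6142). Price 8.4278; hedge Δ=-1.0000, bond B=89.8942.
  t=3,j=3: stock 103.9400 → up 115.3734 (V=21.8834), down 90.4278 (V=3.0622). Price 15.7633; hedge Δ=0.7545, bond B=-62.6580.
  t=2,j=0: stock 57.5244 → up 63.8521 (V=26.0421), down 50.0462 (V=39.8480). Price 28.9124; hedge Δ=-1.0000, bond B=86.4368.
  t=2,j=1: stock 73.3932 → up 81.4665 (V=8.4278), down 63.8521 (V=26.0421). Price 13.0436; hedge Δ=-1.0000, bond B=86.4368.
  t=2,j=2: stock 93.6396 → up 103.9400 (V=15.7633), down 81.4665 (V=8.4278). Price 13.0998; hedge Δ=0.3264, bond B=-17.4650.
  t=1,j=0: stock 66.1200 → up 73.3932 (V=13.0436), down 57.5244 (V=28.9124). Price 16.9923; hedge Δ=-1.0000, bond B=83.1123.
  t=1,j=1: stock 84.3600 → up 93.6396 (V=13.0998), down 73.3932 (V=13.0436). Price 12.5802; hedge Δ=0.0028, bond B=12.3459.
  t=0,j=0: stock 76.0000 → up 84.3600 (V=12.5802), down 66.1200 (V=16.9923). Price 13.3337; hedge Δ=-0.2419, bond B=31.7174.
Root portfolio cost Δ·76+B reproduces V0=13.3337.

(0,0): Delta=-0.2419 Bond=31.7174
(1,0): Delta=-1.0000 Bond=83.1123
(1,1): Delta=0.0028 Bond=12.3459
(2,0): Delta=-1.0000 Bond=86.4368
(2,1): Delta=-1.0000 Bond=86.4368
(2,2): Delta=0.3264 Bond=-17.4650
(3,0): Delta=-1.0000 Bond=89.8942
(3,1): Delta=-1.0000 Bond=89.8942
(3,2): Delta=-1.0000 Bond=89.8942
(3,3): Delta=0.7545 Bond=-62.6580
V0=13.3337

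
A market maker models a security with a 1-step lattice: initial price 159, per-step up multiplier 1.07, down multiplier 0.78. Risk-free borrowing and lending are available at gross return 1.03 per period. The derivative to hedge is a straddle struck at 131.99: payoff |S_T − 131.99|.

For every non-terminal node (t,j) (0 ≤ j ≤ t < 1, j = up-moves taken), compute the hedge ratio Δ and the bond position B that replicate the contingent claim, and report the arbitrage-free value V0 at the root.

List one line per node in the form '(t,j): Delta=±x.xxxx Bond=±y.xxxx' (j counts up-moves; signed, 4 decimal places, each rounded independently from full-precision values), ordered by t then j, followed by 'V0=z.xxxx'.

(0,0): Delta=0.6543 Bond=-71.0455
V0=32.9890

Under the risk-neutral measure, an up-move has probability p* = (R−d)/(u−d) = 0.8621 and values discount at R = 1.03.
Terminal payoffs: V(1,0)=7.9700, V(1,1)=38.1400
(0,0): S=159.0000. Δ = (V_up−V_dn)/(S_up−S_dn) = (38.1400−7.9700)/(170.1300−124.0200) = 0.6543. V = [p*·38.1400 + (1−p*)·7.9700]/1.03 = 32.9890. B = V − Δ·S = -71.0455.
Root portfolio cost Δ·159+B reproduces V0=32.9890.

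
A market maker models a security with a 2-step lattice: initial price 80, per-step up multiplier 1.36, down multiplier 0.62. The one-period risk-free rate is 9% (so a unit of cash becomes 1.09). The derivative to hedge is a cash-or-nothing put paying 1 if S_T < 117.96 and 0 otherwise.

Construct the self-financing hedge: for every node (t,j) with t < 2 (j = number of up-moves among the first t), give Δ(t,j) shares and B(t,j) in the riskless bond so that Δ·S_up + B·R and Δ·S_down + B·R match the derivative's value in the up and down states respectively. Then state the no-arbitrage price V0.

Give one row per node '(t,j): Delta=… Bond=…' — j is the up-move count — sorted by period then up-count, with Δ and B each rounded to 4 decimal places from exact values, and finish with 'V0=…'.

(0,0): Delta=-0.0098 Bond=1.2896
(1,0): Delta=0.0000 Bond=0.9174
(1,1): Delta=-0.0124 Bond=1.6861
V0=0.5021

Risk-neutral probability p* = (R−d)/(u−d) = (1.09−0.62)/(1.36−0.62) = 0.6351.
Payoff layer (t=2): V(2,0)=1.0000, V(2,1)=1.0000, V(2,2)=0.0000
Node (1,0) S=49.6000: V=(p*·1.0000+(1−p*)·1.0000)/1.09=0.9174; Δ=(1.0000−1.0000)/(67.4560−30.7520)=0.0000; B=V−Δ·S=0.9174
Node (1,1) S=108.8000: V=(p*·0.0000+(1−p*)·1.0000)/1.09=0.3347; Δ=(0.0000−1.0000)/(147.9680−67.4560)=-0.0124; B=V−Δ·S=1.6861
Node (0,0) S=80.0000: V=(p*·0.3347+(1−p*)·0.9174)/1.09=0.5021; Δ=(0.3347−0.9174)/(108.8000−49.6000)=-0.0098; B=V−Δ·S=1.2896
Each (Δ,B) replicates both successor values, so the strategy is self-financing and V0 is arbitrage-free.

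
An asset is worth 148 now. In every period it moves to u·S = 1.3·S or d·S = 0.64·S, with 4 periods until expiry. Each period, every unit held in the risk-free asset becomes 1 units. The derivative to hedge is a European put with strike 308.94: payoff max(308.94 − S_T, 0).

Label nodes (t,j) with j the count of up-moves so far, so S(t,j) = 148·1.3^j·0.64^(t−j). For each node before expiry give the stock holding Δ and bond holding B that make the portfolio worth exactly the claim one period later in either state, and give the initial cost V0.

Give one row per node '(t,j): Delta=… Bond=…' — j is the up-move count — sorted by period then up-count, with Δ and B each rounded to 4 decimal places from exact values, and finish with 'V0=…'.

(0,0): Delta=-0.8110 Bond=291.0376
(1,0): Delta=-1.0000 Bond=308.9400
(1,1): Delta=-0.7335 Bond=276.1189
(2,0): Delta=-1.0000 Bond=308.9400
(2,1): Delta=-1.0000 Bond=308.9400
(2,2): Delta=-0.6241 Bond=248.7679
(3,0): Delta=-1.0000 Bond=308.9400
(3,1): Delta=-1.0000 Bond=308.9400
(3,2): Delta=-1.0000 Bond=308.9400
(3,3): Delta=-0.4699 Bond=198.6246
V0=171.0101

The replicating-portfolio and risk-neutral prices coincide; use p* = (1−0.64)/(1.3−0.64) = 0.5455 for the latter.
At expiry t=4: V(4,0)=284.1097, V(4,1)=258.5035, V(4,2)=206.4908, V(4,3)=100.8402, V(4,4)=0.0000
  t=3,j=0: stock 38.7973 → up 50.4365 (V=258.5035), down 24.8303 (V=284.1097). Price 270.1427; hedge Δ=-1.0000, bond B=308.9400.
  t=3,j=1: stock 78.8070 → up 102.4492 (V=206.4908), down 50.4365 (V=258.5035). Price 230.1330; hedge Δ=-1.0000, bond B=308.9400.
  t=3,j=2: stock 160.0768 → up 208.0998 (V=100.8402), down 102.4492 (V=206.4908). Price 148.8632; hedge Δ=-1.0000, bond B=308.9400.
  t=3,j=3: stock 325.1560 → up 422.7028 (V=0.0000), down 208.0998 (V=100.8402). Price 45.8364; hedge Δ=-0.4699, bond B=198.6246.
  t=2,j=0: stock 60.6208 → up 78.8070 (V=230.1330), down 38.7973 (V=270.1427). Price 248.3192; hedge Δ=-1.0000, bond B=308.9400.
  t=2,j=1: stock 123.1360 → up 160.0768 (V=148.8632), down 78.8070 (V=230.1330). Price 185.8040; hedge Δ=-1.0000, bond B=308.9400.
  t=2,j=2: stock 250.1200 → up 325.1560 (V=45.8364), down 160.0768 (V=148.8632). Price 92.6668; hedge Δ=-0.6241, bond B=248.7679.
  t=1,j=0: stock 94.7200 → up 123.1360 (V=185.8040), down 60.6208 (V=248.3192). Price 214.2200; hedge Δ=-1.0000, bond B=308.9400.
  t=1,j=1: stock 192.4000 → up 250.1200 (V=92.6668), down 123.1360 (V=185.8040). Price 135.0019; hedge Δ=-0.7335, bond B=276.1189.
  t=0,j=0: stock 148.0000 → up 192.4000 (V=135.0019), down 94.7200 (V=214.2200). Price 171.0101; hedge Δ=-0.8110, bond B=291.0376.
Check: Δ(0,0)·S0 + B(0,0) = 171.0101 = V0.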